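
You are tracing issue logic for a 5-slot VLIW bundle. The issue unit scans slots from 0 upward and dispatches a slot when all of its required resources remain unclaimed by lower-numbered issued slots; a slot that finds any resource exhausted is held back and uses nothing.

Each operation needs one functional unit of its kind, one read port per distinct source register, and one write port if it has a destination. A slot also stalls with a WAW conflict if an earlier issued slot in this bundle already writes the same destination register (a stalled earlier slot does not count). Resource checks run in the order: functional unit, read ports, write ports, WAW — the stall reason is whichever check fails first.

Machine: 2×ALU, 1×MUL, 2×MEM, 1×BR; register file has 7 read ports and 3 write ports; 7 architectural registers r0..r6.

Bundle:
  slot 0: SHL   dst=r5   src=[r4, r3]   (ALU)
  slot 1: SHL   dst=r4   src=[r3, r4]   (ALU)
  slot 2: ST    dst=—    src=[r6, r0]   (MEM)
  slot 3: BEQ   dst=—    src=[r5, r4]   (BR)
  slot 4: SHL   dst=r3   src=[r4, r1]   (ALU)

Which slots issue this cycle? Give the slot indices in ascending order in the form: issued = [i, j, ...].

#0 ALU src=r4,r3 dispatched  <A:1 Mu:1 Ld:2 B:1 rd:5 wr:2>
#1 ALU src=r3,r4 dispatched  <A:0 Mu:1 Ld:2 B:1 rd:3 wr:1>
#2 MEM src=r6,r0 dispatched  <A:0 Mu:1 Ld:1 B:1 rd:1 wr:1>
#3 BR src=r5,r4 held:RD_PORT  <A:0 Mu:1 Ld:1 B:1 rd:1 wr:1>
#4 ALU src=r4,r1 held:FU  <A:0 Mu:1 Ld:1 B:1 rd:1 wr:1>

issued = [0, 1, 2]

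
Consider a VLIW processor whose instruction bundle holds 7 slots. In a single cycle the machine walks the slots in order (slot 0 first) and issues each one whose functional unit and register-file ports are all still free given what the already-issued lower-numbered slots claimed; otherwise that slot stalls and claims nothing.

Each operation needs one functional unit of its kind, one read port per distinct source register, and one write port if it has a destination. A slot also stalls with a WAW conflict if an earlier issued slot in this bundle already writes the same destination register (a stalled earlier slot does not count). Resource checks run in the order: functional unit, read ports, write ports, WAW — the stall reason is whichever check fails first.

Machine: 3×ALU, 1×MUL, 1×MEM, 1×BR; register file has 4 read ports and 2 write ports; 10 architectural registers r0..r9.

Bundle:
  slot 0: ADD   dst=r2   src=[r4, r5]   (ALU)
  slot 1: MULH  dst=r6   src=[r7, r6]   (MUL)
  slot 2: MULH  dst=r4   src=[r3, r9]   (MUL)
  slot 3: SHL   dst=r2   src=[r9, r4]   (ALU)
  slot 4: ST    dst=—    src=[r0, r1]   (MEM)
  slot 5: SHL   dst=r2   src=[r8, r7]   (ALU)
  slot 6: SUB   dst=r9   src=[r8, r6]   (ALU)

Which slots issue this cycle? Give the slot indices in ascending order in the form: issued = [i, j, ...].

(0) want 1×ALU +2rd +1wr — yes → AL2|MU1|ME1|BR1|rd2|wr1
(1) want 1×MUL +2rd +1wr — yes → AL2|MU0|ME1|BR1|rd0|wr0
(2) want 1×MUL +2rd +1wr — FU → AL2|MU0|ME1|BR1|rd0|wr0
(3) want 1×ALU +2rd +1wr — RD_PORT → AL2|MU0|ME1|BR1|rd0|wr0
(4) want 1×MEM +2rd +0wr — RD_PORT → AL2|MU0|ME1|BR1|rd0|wr0
(5) want 1×ALU +2rd +1wr — RD_PORT → AL2|MU0|ME1|BR1|rd0|wr0
(6) want 1×ALU +2rd +1wr — RD_PORT → AL2|MU0|ME1|BR1|rd0|wr0

issued = [0, 1]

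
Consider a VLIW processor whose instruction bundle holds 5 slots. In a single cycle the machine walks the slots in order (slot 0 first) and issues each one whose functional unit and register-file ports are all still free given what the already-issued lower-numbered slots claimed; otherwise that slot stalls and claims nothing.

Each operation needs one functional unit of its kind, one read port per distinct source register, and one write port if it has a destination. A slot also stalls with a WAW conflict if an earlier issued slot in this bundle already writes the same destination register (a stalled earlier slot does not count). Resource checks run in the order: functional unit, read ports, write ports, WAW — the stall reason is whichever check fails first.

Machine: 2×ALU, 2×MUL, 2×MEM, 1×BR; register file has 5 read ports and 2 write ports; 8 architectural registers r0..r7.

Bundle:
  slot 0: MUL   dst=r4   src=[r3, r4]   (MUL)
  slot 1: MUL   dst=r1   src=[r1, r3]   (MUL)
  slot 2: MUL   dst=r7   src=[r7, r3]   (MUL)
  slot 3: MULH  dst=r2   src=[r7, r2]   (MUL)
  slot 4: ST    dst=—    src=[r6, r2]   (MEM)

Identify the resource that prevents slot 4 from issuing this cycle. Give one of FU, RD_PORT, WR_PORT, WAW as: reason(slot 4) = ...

reason(slot 4) = RD_PORT

(0) want 1×MUL +2rd +1wr — yes → AL2|MU1|ME2|BR1|rd3|wr1
(1) want 1×MUL +2rd +1wr — yes → AL2|MU0|ME2|BR1|rd1|wr0
(2) want 1×MUL +2rd +1wr — FU → AL2|MU0|ME2|BR1|rd1|wr0
(3) want 1×MUL +2rd +1wr — FU → AL2|MU0|ME2|BR1|rd1|wr0
(4) want 1×MEM +2rd +0wr — RD_PORT → AL2|MU0|ME2|BR1|rd1|wr0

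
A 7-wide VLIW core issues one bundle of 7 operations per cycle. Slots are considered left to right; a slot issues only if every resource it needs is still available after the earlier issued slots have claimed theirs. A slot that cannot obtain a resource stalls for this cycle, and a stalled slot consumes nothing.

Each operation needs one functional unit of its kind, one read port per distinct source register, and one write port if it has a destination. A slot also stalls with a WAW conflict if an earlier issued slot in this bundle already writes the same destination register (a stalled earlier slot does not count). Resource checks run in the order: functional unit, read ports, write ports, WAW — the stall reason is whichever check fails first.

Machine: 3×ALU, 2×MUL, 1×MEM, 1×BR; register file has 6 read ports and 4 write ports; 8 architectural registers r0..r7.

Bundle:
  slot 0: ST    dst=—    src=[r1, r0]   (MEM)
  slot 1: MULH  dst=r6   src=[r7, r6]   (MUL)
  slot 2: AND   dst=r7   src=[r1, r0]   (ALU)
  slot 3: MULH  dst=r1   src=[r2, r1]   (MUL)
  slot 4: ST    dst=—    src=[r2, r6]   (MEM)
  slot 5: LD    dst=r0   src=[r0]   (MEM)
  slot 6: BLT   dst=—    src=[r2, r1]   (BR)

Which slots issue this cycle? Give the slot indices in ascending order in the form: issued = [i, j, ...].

#0 MEM src=r1,r0 dispatched  <A:3 Mu:2 Ld:0 B:1 rd:4 wr:4>
#1 MUL src=r7,r6 dispatched  <A:3 Mu:1 Ld:0 B:1 rd:2 wr:3>
#2 ALU src=r1,r0 dispatched  <A:2 Mu:1 Ld:0 B:1 rd:0 wr:2>
#3 MUL src=r2,r1 held:RD_PORT  <A:2 Mu:1 Ld:0 B:1 rd:0 wr:2>
#4 MEM src=r2,r6 held:FU  <A:2 Mu:1 Ld:0 B:1 rd:0 wr:2>
#5 MEM src=r0 held:FU  <A:2 Mu:1 Ld:0 B:1 rd:0 wr:2>
#6 BR src=r2,r1 held:RD_PORT  <A:2 Mu:1 Ld:0 B:1 rd:0 wr:2>

issued = [0, 1, 2]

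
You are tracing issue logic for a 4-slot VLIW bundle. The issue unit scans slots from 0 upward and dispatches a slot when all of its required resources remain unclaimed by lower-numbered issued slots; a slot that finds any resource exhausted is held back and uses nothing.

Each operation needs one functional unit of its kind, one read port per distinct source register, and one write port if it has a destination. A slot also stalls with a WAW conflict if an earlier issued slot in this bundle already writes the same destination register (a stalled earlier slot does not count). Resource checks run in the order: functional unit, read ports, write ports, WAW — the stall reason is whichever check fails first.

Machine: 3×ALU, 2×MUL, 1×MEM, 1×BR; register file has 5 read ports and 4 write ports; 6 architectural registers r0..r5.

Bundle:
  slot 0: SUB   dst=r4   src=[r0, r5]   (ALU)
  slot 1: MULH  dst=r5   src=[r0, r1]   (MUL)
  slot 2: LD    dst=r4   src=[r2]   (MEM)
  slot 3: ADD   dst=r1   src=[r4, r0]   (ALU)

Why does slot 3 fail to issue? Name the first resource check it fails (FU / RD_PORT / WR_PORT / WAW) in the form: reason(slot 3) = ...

reason(slot 3) = RD_PORT

#0 ALU src=r0,r5 dispatched  <A:2 Mu:2 Ld:1 B:1 rd:3 wr:3>
#1 MUL src=r0,r1 dispatched  <A:2 Mu:1 Ld:1 B:1 rd:1 wr:2>
#2 MEM src=r2 held:WAW  <A:2 Mu:1 Ld:1 B:1 rd:1 wr:2>
#3 ALU src=r4,r0 held:RD_PORT  <A:2 Mu:1 Ld:1 B:1 rd:1 wr:2>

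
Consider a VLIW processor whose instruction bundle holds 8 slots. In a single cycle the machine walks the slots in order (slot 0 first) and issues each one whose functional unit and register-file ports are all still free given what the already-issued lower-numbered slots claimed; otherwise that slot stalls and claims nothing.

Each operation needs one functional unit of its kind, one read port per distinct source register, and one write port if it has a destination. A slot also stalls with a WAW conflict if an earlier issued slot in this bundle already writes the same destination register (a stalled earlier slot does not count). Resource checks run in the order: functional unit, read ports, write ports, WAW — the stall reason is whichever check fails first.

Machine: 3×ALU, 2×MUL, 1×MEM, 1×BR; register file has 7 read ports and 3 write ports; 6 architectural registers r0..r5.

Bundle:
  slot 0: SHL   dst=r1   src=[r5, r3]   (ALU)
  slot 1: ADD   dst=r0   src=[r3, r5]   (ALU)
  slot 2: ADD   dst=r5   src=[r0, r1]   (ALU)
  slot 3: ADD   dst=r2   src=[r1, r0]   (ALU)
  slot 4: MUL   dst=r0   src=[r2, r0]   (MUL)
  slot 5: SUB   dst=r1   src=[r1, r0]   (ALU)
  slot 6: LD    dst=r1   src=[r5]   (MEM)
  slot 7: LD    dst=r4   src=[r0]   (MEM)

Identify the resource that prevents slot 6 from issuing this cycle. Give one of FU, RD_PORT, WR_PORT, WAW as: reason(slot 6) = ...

slot 0 (ALU): ISSUE — free A2,Mu2,Ld1,B1 rp5 wp2
slot 1 (ALU): ISSUE — free A1,Mu2,Ld1,B1 rp3 wp1
slot 2 (ALU): ISSUE — free A0,Mu2,Ld1,B1 rp1 wp0
slot 3 (ALU): stall FU — free A0,Mu2,Ld1,B1 rp1 wp0
slot 4 (MUL): stall RD_PORT — free A0,Mu2,Ld1,B1 rp1 wp0
slot 5 (ALU): stall FU — free A0,Mu2,Ld1,B1 rp1 wp0
slot 6 (MEM): stall WR_PORT — free A0,Mu2,Ld1,B1 rp1 wp0
slot 7 (MEM): stall WR_PORT — free A0,Mu2,Ld1,B1 rp1 wp0

reason(slot 6) = WR_PORT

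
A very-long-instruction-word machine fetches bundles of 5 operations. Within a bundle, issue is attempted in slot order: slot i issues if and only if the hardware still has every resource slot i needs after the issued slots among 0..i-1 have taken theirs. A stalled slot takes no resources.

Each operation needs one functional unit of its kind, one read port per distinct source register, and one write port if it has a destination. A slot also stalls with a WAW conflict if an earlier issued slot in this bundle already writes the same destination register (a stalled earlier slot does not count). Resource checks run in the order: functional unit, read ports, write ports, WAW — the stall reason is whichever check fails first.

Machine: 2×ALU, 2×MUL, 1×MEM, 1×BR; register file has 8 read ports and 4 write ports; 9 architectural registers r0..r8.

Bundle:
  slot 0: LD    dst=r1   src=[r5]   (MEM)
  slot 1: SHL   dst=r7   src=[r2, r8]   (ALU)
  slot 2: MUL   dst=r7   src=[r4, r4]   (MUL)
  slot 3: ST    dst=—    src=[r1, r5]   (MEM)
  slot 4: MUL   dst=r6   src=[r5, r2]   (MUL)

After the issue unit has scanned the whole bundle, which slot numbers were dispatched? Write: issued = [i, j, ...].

issued = [0, 1, 4]

slot 0 (MEM): ISSUE — free A2,Mu2,Ld0,B1 rp7 wp3
slot 1 (ALU): ISSUE — free A1,Mu2,Ld0,B1 rp5 wp2
slot 2 (MUL): stall WAW — free A1,Mu2,Ld0,B1 rp5 wp2
slot 3 (MEM): stall FU — free A1,Mu2,Ld0,B1 rp5 wp2
slot 4 (MUL): ISSUE — free A1,Mu1,Ld0,B1 rp3 wp1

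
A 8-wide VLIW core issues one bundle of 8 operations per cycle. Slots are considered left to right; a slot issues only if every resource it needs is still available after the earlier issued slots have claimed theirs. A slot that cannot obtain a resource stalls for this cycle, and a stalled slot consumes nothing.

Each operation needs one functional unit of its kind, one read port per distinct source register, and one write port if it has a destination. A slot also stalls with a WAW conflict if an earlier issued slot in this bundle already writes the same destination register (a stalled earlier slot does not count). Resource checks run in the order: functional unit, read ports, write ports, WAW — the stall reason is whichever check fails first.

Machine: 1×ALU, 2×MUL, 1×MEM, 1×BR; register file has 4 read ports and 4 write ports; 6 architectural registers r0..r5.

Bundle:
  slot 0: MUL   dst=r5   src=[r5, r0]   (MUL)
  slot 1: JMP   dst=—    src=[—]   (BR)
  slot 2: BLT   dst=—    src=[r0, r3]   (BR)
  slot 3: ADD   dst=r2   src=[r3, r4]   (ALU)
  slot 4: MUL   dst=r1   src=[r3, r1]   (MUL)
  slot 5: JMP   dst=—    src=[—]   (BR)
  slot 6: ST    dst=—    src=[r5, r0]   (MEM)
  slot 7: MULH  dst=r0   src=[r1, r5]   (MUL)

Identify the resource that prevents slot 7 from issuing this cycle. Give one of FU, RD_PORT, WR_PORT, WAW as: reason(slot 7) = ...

  0. MUL→r5 ⇒ go  {1A/1Mu/1Ld/1B | 2r 3w}
  1. BR ⇒ go  {1A/1Mu/1Ld/0B | 2r 3w}
  2. BR ⇒ no(FU)  {1A/1Mu/1Ld/0B | 2r 3w}
  3. ALU→r2 ⇒ go  {0A/1Mu/1Ld/0B | 0r 2w}
  4. MUL→r1 ⇒ no(RD_PORT)  {0A/1Mu/1Ld/0B | 0r 2w}
  5. BR ⇒ no(FU)  {0A/1Mu/1Ld/0B | 0r 2w}
  6. MEM ⇒ no(RD_PORT)  {0A/1Mu/1Ld/0B | 0r 2w}
  7. MUL→r0 ⇒ no(RD_PORT)  {0A/1Mu/1Ld/0B | 0r 2w}

reason(slot 7) = RD_PORT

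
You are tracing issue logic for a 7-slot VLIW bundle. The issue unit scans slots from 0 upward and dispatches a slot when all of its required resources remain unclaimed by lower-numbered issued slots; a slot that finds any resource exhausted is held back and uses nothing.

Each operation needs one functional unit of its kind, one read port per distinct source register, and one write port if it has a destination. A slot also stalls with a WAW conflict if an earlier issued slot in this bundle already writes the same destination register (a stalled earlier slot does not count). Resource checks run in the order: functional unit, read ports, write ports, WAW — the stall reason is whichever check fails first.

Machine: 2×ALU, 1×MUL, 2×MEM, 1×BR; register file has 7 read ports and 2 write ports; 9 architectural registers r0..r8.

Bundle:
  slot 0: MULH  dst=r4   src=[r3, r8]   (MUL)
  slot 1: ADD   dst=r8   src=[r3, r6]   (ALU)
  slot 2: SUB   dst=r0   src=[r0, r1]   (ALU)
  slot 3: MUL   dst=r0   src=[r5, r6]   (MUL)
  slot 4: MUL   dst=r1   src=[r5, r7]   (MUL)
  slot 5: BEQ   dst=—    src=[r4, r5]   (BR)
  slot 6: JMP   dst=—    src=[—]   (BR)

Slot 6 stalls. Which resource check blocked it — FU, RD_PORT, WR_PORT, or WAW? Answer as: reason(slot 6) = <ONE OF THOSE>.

  0. MUL→r4 ⇒ go  {2A/0Mu/2Ld/1B | 5r 1w}
  1. ALU→r8 ⇒ go  {1A/0Mu/2Ld/1B | 3r 0w}
  2. ALU→r0 ⇒ no(WR_PORT)  {1A/0Mu/2Ld/1B | 3r 0w}
  3. MUL→r0 ⇒ no(FU)  {1A/0Mu/2Ld/1B | 3r 0w}
  4. MUL→r1 ⇒ no(FU)  {1A/0Mu/2Ld/1B | 3r 0w}
  5. BR ⇒ go  {1A/0Mu/2Ld/0B | 1r 0w}
  6. BR ⇒ no(FU)  {1A/0Mu/2Ld/0B | 1r 0w}

reason(slot 6) = FU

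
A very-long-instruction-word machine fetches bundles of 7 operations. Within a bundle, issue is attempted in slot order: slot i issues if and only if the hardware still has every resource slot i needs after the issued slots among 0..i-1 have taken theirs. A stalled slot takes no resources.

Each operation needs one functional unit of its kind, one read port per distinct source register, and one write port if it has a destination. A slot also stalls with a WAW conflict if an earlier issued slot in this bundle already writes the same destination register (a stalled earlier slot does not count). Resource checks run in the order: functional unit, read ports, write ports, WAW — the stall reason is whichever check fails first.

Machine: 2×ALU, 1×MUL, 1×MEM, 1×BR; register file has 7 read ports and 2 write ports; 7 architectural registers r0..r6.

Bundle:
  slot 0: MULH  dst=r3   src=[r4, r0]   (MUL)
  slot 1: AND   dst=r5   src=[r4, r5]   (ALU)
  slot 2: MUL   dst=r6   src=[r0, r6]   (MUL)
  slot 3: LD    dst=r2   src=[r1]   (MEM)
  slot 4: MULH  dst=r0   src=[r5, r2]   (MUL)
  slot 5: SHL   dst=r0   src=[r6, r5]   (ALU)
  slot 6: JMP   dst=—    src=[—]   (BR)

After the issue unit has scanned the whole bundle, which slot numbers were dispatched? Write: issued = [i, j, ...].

issued = [0, 1, 6]

#0 MUL src=r4,r0 dispatched  <A:2 Mu:0 Ld:1 B:1 rd:5 wr:1>
#1 ALU src=r4,r5 dispatched  <A:1 Mu:0 Ld:1 B:1 rd:3 wr:0>
#2 MUL src=r0,r6 held:FU  <A:1 Mu:0 Ld:1 B:1 rd:3 wr:0>
#3 MEM src=r1 held:WR_PORT  <A:1 Mu:0 Ld:1 B:1 rd:3 wr:0>
#4 MUL src=r5,r2 held:FU  <A:1 Mu:0 Ld:1 B:1 rd:3 wr:0>
#5 ALU src=r6,r5 held:WR_PORT  <A:1 Mu:0 Ld:1 B:1 rd:3 wr:0>
#6 BR src=- dispatched  <A:1 Mu:0 Ld:1 B:0 rd:3 wr:0>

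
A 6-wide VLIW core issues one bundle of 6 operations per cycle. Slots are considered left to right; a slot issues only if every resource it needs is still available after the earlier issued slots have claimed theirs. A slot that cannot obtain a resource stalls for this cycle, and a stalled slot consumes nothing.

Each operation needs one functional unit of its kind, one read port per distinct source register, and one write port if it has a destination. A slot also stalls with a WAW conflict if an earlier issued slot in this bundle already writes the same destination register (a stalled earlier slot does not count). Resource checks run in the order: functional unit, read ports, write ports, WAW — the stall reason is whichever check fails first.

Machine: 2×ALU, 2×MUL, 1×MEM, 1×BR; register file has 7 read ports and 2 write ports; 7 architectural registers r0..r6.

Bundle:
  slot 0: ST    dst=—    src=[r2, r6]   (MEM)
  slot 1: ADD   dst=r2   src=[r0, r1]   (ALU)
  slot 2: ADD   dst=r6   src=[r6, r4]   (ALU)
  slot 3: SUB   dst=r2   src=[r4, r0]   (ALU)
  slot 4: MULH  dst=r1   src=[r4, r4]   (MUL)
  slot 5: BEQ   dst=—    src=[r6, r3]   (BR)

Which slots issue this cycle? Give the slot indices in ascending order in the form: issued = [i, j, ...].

issued = [0, 1, 2]

#0 MEM src=r2,r6 dispatched  <A:2 Mu:2 Ld:0 B:1 rd:5 wr:2>
#1 ALU src=r0,r1 dispatched  <A:1 Mu:2 Ld:0 B:1 rd:3 wr:1>
#2 ALU src=r6,r4 dispatched  <A:0 Mu:2 Ld:0 B:1 rd:1 wr:0>
#3 ALU src=r4,r0 held:FU  <A:0 Mu:2 Ld:0 B:1 rd:1 wr:0>
#4 MUL src=r4,r4 held:WR_PORT  <A:0 Mu:2 Ld:0 B:1 rd:1 wr:0>
#5 BR src=r6,r3 held:RD_PORT  <A:0 Mu:2 Ld:0 B:1 rd:1 wr:0>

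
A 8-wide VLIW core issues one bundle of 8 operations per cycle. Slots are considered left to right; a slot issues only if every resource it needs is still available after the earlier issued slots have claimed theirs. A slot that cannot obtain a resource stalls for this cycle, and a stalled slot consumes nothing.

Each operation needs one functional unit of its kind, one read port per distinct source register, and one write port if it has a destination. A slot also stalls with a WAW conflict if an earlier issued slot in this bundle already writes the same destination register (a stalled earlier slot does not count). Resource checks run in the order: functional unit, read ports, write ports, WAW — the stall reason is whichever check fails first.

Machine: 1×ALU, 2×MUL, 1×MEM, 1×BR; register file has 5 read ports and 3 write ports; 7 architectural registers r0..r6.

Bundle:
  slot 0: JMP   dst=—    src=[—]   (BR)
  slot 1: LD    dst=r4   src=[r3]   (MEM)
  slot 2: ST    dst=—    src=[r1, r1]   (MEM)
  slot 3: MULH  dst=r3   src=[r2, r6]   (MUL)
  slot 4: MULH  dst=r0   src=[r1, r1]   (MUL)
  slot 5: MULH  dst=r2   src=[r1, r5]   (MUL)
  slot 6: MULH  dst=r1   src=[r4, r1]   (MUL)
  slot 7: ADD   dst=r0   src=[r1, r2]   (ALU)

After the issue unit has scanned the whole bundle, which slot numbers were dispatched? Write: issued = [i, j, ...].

issued = [0, 1, 3, 4]

  0. BR ⇒ go  {1A/2Mu/1Ld/0B | 5r 3w}
  1. MEM→r4 ⇒ go  {1A/2Mu/0Ld/0B | 4r 2w}
  2. MEM ⇒ no(FU)  {1A/2Mu/0Ld/0B | 4r 2w}
  3. MUL→r3 ⇒ go  {1A/1Mu/0Ld/0B | 2r 1w}
  4. MUL→r0 ⇒ go  {1A/0Mu/0Ld/0B | 1r 0w}
  5. MUL→r2 ⇒ no(FU)  {1A/0Mu/0Ld/0B | 1r 0w}
  6. MUL→r1 ⇒ no(FU)  {1A/0Mu/0Ld/0B | 1r 0w}
  7. ALU→r0 ⇒ no(RD_PORT)  {1A/0Mu/0Ld/0B | 1r 0w}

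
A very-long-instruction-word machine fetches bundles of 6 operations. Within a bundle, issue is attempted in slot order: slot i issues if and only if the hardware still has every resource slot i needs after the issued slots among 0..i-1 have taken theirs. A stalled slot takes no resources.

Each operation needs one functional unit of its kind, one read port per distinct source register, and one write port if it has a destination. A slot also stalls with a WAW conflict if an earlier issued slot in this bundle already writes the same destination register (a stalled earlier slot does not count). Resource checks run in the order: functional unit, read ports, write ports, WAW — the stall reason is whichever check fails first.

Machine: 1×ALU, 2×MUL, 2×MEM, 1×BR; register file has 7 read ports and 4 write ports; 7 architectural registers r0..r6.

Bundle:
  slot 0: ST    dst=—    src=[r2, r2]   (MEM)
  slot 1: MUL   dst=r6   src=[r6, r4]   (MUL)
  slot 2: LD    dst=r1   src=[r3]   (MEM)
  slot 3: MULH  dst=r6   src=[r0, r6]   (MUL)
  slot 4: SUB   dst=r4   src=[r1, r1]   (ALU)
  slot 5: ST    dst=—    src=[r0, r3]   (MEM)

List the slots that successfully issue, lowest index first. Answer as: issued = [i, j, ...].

issued = [0, 1, 2, 4]

(0) want 1×MEM +1rd +0wr — yes → AL1|MU2|ME1|BR1|rd6|wr4
(1) want 1×MUL +2rd +1wr — yes → AL1|MU1|ME1|BR1|rd4|wr3
(2) want 1×MEM +1rd +1wr — yes → AL1|MU1|ME0|BR1|rd3|wr2
(3) want 1×MUL +2rd +1wr — WAW → AL1|MU1|ME0|BR1|rd3|wr2
(4) want 1×ALU +1rd +1wr — yes → AL0|MU1|ME0|BR1|rd2|wr1
(5) want 1×MEM +2rd +0wr — FU → AL0|MU1|ME0|BR1|rd2|wr1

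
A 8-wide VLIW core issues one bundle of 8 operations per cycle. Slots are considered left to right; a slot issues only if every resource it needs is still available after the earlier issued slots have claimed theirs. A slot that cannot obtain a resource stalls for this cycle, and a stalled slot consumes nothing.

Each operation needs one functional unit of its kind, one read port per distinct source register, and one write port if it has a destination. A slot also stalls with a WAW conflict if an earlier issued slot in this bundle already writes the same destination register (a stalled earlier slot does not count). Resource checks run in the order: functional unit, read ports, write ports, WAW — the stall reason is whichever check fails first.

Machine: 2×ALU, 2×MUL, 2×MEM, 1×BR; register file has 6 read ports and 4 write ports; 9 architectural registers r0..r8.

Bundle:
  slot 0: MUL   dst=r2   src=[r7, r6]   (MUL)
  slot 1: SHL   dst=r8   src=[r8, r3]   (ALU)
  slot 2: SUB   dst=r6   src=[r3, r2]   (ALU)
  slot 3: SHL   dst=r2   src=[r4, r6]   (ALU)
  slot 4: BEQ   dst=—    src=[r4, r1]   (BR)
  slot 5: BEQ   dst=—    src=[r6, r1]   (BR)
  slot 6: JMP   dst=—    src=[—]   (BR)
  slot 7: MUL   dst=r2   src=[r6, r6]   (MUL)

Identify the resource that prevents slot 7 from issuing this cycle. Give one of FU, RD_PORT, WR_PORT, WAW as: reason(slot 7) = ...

reason(slot 7) = RD_PORT

#0 MUL src=r7,r6 dispatched  <A:2 Mu:1 Ld:2 B:1 rd:4 wr:3>
#1 ALU src=r8,r3 dispatched  <A:1 Mu:1 Ld:2 B:1 rd:2 wr:2>
#2 ALU src=r3,r2 dispatched  <A:0 Mu:1 Ld:2 B:1 rd:0 wr:1>
#3 ALU src=r4,r6 held:FU  <A:0 Mu:1 Ld:2 B:1 rd:0 wr:1>
#4 BR src=r4,r1 held:RD_PORT  <A:0 Mu:1 Ld:2 B:1 rd:0 wr:1>
#5 BR src=r6,r1 held:RD_PORT  <A:0 Mu:1 Ld:2 B:1 rd:0 wr:1>
#6 BR src=- dispatched  <A:0 Mu:1 Ld:2 B:0 rd:0 wr:1>
#7 MUL src=r6,r6 held:RD_PORT  <A:0 Mu:1 Ld:2 B:0 rd:0 wr:1>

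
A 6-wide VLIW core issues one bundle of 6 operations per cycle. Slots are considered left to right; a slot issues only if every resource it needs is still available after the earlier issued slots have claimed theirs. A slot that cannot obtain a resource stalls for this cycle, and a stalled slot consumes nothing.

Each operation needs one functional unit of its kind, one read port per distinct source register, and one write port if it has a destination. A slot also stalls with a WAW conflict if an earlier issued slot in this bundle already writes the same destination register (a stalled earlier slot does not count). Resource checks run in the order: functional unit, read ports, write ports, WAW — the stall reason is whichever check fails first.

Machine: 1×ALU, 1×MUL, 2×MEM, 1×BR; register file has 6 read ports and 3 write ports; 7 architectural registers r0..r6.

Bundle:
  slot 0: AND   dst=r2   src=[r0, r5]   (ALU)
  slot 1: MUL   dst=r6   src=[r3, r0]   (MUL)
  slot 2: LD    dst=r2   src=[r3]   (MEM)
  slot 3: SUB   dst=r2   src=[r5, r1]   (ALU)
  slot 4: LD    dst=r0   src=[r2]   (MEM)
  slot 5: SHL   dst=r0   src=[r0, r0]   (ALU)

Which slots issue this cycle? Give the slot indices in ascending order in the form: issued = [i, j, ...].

issued = [0, 1, 4]

  0. ALU→r2 ⇒ go  {0A/1Mu/2Ld/1B | 4r 2w}
  1. MUL→r6 ⇒ go  {0A/0Mu/2Ld/1B | 2r 1w}
  2. MEM→r2 ⇒ no(WAW)  {0A/0Mu/2Ld/1B | 2r 1w}
  3. ALU→r2 ⇒ no(FU)  {0A/0Mu/2Ld/1B | 2r 1w}
  4. MEM→r0 ⇒ go  {0A/0Mu/1Ld/1B | 1r 0w}
  5. ALU→r0 ⇒ no(FU)  {0A/0Mu/1Ld/1B | 1r 0w}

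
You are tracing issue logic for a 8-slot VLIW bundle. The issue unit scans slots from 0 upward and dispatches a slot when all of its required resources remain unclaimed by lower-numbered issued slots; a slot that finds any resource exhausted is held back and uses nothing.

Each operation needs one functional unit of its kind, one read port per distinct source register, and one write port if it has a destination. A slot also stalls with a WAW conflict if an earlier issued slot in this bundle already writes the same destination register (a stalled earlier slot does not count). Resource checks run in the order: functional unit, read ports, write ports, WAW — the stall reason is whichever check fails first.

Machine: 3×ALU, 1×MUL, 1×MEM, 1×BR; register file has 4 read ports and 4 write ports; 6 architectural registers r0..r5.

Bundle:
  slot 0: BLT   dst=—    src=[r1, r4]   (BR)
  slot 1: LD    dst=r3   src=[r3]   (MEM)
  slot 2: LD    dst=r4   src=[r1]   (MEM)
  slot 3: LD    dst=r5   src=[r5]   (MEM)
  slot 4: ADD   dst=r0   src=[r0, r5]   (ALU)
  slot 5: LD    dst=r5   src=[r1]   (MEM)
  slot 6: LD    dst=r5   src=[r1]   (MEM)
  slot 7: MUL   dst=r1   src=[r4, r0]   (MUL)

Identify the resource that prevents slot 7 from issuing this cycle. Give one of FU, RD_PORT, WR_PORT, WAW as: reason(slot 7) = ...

reason(slot 7) = RD_PORT

[0] BR needs rd=2 wr=0: ok; after: ALU=3 MUL=1 MEM=1 BR=0, R=2, W=4
[1] MEM needs rd=1 wr=1: ok; after: ALU=3 MUL=1 MEM=0 BR=0, R=1, W=3
[2] MEM needs rd=1 wr=1: FU; after: ALU=3 MUL=1 MEM=0 BR=0, R=1, W=3
[3] MEM needs rd=1 wr=1: FU; after: ALU=3 MUL=1 MEM=0 BR=0, R=1, W=3
[4] ALU needs rd=2 wr=1: RD_PORT; after: ALU=3 MUL=1 MEM=0 BR=0, R=1, W=3
[5] MEM needs rd=1 wr=1: FU; after: ALU=3 MUL=1 MEM=0 BR=0, R=1, W=3
[6] MEM needs rd=1 wr=1: FU; after: ALU=3 MUL=1 MEM=0 BR=0, R=1, W=3
[7] MUL needs rd=2 wr=1: RD_PORT; after: ALU=3 MUL=1 MEM=0 BR=0, R=1, W=3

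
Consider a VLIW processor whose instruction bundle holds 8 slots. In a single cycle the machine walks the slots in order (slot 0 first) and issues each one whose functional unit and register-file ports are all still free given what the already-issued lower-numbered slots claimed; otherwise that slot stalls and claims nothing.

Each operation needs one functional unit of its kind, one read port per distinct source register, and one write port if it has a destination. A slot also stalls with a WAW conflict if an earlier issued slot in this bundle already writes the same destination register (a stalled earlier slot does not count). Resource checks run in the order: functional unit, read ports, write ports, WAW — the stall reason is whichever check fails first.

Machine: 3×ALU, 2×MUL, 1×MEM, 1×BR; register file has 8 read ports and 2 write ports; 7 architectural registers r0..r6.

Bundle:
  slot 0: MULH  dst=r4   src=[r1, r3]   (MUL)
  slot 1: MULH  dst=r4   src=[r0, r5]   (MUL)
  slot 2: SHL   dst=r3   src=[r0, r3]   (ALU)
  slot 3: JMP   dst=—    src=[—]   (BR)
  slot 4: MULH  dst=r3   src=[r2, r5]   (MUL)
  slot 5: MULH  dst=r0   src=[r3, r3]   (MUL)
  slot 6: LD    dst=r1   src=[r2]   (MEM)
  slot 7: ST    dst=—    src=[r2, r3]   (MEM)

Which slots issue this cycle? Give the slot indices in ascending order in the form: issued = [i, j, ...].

issued = [0, 2, 3, 7]

slot 0 (MUL): ISSUE — free A3,Mu1,Ld1,B1 rp6 wp1
slot 1 (MUL): stall WAW — free A3,Mu1,Ld1,B1 rp6 wp1
slot 2 (ALU): ISSUE — free A2,Mu1,Ld1,B1 rp4 wp0
slot 3 (BR): ISSUE — free A2,Mu1,Ld1,B0 rp4 wp0
slot 4 (MUL): stall WR_PORT — free A2,Mu1,Ld1,B0 rp4 wp0
slot 5 (MUL): stall WR_PORT — free A2,Mu1,Ld1,B0 rp4 wp0
slot 6 (MEM): stall WR_PORT — free A2,Mu1,Ld1,B0 rp4 wp0
slot 7 (MEM): ISSUE — free A2,Mu1,Ld0,B0 rp2 wp0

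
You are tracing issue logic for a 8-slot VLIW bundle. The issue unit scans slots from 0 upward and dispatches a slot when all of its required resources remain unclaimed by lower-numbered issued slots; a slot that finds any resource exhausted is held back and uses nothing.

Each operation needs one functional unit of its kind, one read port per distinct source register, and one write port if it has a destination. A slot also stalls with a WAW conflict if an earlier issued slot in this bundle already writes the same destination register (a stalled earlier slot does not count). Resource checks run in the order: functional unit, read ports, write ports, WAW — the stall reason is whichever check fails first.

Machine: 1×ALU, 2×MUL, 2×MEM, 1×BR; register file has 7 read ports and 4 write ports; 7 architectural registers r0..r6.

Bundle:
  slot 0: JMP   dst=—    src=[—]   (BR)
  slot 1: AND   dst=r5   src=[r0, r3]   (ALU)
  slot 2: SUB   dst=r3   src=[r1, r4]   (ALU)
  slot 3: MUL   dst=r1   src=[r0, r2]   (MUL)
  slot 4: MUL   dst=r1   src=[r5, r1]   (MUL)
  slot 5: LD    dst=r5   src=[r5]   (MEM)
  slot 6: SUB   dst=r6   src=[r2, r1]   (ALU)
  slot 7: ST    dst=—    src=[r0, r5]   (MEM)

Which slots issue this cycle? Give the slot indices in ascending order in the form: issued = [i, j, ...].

#0 BR src=- dispatched  <A:1 Mu:2 Ld:2 B:0 rd:7 wr:4>
#1 ALU src=r0,r3 dispatched  <A:0 Mu:2 Ld:2 B:0 rd:5 wr:3>
#2 ALU src=r1,r4 held:FU  <A:0 Mu:2 Ld:2 B:0 rd:5 wr:3>
#3 MUL src=r0,r2 dispatched  <A:0 Mu:1 Ld:2 B:0 rd:3 wr:2>
#4 MUL src=r5,r1 held:WAW  <A:0 Mu:1 Ld:2 B:0 rd:3 wr:2>
#5 MEM src=r5 held:WAW  <A:0 Mu:1 Ld:2 B:0 rd:3 wr:2>
#6 ALU src=r2,r1 held:FU  <A:0 Mu:1 Ld:2 B:0 rd:3 wr:2>
#7 MEM src=r0,r5 dispatched  <A:0 Mu:1 Ld:1 B:0 rd:1 wr:2>

issued = [0, 1, 3, 7]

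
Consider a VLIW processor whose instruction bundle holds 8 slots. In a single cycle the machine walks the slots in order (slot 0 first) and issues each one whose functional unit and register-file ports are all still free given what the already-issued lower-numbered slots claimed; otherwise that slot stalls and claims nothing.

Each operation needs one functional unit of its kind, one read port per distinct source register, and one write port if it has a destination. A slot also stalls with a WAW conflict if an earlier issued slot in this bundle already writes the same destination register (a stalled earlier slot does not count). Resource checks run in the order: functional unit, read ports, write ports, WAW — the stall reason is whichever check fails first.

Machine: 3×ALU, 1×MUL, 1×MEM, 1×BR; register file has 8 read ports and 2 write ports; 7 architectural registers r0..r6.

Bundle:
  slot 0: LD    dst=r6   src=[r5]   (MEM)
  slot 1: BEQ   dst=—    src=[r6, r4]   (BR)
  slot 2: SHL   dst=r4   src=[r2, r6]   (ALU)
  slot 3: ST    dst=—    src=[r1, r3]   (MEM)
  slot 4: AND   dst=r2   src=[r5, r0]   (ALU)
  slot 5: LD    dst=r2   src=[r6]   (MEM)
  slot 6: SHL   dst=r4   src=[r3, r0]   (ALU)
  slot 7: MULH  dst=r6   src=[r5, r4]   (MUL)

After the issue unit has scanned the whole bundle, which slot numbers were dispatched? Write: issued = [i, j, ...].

(0) want 1×MEM +1rd +1wr — yes → AL3|MU1|ME0|BR1|rd7|wr1
(1) want 1×BR +2rd +0wr — yes → AL3|MU1|ME0|BR0|rd5|wr1
(2) want 1×ALU +2rd +1wr — yes → AL2|MU1|ME0|BR0|rd3|wr0
(3) want 1×MEM +2rd +0wr — FU → AL2|MU1|ME0|BR0|rd3|wr0
(4) want 1×ALU +2rd +1wr — WR_PORT → AL2|MU1|ME0|BR0|rd3|wr0
(5) want 1×MEM +1rd +1wr — FU → AL2|MU1|ME0|BR0|rd3|wr0
(6) want 1×ALU +2rd +1wr — WR_PORT → AL2|MU1|ME0|BR0|rd3|wr0
(7) want 1×MUL +2rd +1wr — WR_PORT → AL2|MU1|ME0|BR0|rd3|wr0

issued = [0, 1, 2]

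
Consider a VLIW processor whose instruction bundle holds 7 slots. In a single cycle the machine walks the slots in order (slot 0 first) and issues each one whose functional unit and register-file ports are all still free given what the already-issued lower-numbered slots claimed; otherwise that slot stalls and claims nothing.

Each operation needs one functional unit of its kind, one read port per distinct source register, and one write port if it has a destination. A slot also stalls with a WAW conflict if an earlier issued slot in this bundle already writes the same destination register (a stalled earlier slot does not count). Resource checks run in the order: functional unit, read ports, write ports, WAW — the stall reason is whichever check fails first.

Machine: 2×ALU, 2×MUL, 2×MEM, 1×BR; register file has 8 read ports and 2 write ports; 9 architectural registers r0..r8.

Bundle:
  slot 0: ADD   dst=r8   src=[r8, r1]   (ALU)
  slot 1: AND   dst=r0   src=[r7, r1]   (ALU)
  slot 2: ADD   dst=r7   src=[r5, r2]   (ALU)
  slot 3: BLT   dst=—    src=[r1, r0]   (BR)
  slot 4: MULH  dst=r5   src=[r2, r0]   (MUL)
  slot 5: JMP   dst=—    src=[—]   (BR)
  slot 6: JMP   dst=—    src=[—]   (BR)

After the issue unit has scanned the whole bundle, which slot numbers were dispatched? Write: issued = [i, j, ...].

issued = [0, 1, 3]

(0) want 1×ALU +2rd +1wr — yes → AL1|MU2|ME2|BR1|rd6|wr1
(1) want 1×ALU +2rd +1wr — yes → AL0|MU2|ME2|BR1|rd4|wr0
(2) want 1×ALU +2rd +1wr — FU → AL0|MU2|ME2|BR1|rd4|wr0
(3) want 1×BR +2rd +0wr — yes → AL0|MU2|ME2|BR0|rd2|wr0
(4) want 1×MUL +2rd +1wr — WR_PORT → AL0|MU2|ME2|BR0|rd2|wr0
(5) want 1×BR +0rd +0wr — FU → AL0|MU2|ME2|BR0|rd2|wr0
(6) want 1×BR +0rd +0wr — FU → AL0|MU2|ME2|BR0|rd2|wr0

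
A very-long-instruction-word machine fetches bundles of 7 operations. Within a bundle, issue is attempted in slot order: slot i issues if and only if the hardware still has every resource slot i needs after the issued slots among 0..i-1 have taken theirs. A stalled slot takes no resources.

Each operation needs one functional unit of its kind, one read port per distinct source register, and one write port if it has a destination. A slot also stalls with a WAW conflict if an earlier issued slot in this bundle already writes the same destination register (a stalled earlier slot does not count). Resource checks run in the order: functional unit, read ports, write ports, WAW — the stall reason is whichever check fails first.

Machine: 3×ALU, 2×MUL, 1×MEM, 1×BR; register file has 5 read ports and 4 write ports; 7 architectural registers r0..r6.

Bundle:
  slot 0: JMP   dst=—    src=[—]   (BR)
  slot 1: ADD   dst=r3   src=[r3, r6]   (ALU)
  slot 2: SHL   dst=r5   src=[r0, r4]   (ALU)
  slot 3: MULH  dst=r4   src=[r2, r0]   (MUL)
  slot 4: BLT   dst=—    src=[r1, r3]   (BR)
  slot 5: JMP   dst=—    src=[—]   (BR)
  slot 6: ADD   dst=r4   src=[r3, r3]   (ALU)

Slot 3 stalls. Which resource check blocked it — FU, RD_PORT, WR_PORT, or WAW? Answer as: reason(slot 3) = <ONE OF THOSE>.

#0 BR src=- dispatched  <A:3 Mu:2 Ld:1 B:0 rd:5 wr:4>
#1 ALU src=r3,r6 dispatched  <A:2 Mu:2 Ld:1 B:0 rd:3 wr:3>
#2 ALU src=r0,r4 dispatched  <A:1 Mu:2 Ld:1 B:0 rd:1 wr:2>
#3 MUL src=r2,r0 held:RD_PORT  <A:1 Mu:2 Ld:1 B:0 rd:1 wr:2>
#4 BR src=r1,r3 held:FU  <A:1 Mu:2 Ld:1 B:0 rd:1 wr:2>
#5 BR src=- held:FU  <A:1 Mu:2 Ld:1 B:0 rd:1 wr:2>
#6 ALU src=r3,r3 dispatched  <A:0 Mu:2 Ld:1 B:0 rd:0 wr:1>

reason(slot 3) = RD_PORT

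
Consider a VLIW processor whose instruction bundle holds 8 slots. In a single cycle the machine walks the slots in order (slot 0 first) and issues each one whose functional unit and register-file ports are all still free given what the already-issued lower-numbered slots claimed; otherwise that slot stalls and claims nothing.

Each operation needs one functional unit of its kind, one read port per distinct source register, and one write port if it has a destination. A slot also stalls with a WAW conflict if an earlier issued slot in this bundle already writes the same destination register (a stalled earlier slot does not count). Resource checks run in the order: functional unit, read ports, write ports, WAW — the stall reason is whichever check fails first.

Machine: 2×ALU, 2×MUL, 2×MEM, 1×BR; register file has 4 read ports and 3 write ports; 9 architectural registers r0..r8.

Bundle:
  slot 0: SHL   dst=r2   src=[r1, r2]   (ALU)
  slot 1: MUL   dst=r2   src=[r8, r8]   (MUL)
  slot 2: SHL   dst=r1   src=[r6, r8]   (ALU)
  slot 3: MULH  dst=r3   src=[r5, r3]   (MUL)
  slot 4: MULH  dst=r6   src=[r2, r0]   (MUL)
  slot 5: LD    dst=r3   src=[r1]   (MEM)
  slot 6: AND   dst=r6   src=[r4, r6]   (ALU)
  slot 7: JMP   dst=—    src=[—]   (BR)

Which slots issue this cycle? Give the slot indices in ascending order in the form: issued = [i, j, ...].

(0) want 1×ALU +2rd +1wr — yes → AL1|MU2|ME2|BR1|rd2|wr2
(1) want 1×MUL +1rd +1wr — WAW → AL1|MU2|ME2|BR1|rd2|wr2
(2) want 1×ALU +2rd +1wr — yes → AL0|MU2|ME2|BR1|rd0|wr1
(3) want 1×MUL +2rd +1wr — RD_PORT → AL0|MU2|ME2|BR1|rd0|wr1
(4) want 1×MUL +2rd +1wr — RD_PORT → AL0|MU2|ME2|BR1|rd0|wr1
(5) want 1×MEM +1rd +1wr — RD_PORT → AL0|MU2|ME2|BR1|rd0|wr1
(6) want 1×ALU +2rd +1wr — FU → AL0|MU2|ME2|BR1|rd0|wr1
(7) want 1×BR +0rd +0wr — yes → AL0|MU2|ME2|BR0|rd0|wr1

issued = [0, 2, 7]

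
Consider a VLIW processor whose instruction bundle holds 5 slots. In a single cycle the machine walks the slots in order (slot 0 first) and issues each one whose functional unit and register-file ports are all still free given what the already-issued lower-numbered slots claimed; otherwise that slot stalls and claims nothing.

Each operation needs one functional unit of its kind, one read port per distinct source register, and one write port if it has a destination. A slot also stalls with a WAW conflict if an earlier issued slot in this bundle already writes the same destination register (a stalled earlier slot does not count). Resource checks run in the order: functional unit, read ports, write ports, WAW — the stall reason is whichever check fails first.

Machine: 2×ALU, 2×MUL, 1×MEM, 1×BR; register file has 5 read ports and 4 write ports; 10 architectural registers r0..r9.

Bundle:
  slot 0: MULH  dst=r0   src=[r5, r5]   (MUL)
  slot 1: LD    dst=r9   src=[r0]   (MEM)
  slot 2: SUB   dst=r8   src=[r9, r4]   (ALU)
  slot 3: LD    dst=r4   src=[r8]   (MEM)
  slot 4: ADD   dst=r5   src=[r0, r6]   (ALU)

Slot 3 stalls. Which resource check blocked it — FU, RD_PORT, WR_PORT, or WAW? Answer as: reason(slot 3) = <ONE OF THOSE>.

reason(slot 3) = FU

[0] MUL needs rd=1 wr=1: ok; after: ALU=2 MUL=1 MEM=1 BR=1, R=4, W=3
[1] MEM needs rd=1 wr=1: ok; after: ALU=2 MUL=1 MEM=0 BR=1, R=3, W=2
[2] ALU needs rd=2 wr=1: ok; after: ALU=1 MUL=1 MEM=0 BR=1, R=1, W=1
[3] MEM needs rd=1 wr=1: FU; after: ALU=1 MUL=1 MEM=0 BR=1, R=1, W=1
[4] ALU needs rd=2 wr=1: RD_PORT; after: ALU=1 MUL=1 MEM=0 BR=1, R=1, W=1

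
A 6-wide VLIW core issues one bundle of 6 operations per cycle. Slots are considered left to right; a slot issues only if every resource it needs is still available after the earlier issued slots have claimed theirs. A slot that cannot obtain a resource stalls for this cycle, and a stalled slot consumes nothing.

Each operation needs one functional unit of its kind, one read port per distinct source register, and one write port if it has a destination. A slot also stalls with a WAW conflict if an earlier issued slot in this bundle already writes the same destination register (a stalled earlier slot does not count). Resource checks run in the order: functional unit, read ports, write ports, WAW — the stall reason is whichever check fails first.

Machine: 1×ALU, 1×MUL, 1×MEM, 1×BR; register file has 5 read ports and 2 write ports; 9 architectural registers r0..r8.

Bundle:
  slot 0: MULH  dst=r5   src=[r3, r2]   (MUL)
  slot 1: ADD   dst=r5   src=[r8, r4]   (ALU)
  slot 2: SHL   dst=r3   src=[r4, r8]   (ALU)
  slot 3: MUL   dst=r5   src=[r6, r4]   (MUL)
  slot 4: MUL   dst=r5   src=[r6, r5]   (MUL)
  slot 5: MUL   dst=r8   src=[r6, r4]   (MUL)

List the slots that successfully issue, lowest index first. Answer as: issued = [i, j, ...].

issued = [0, 2]

  0. MUL→r5 ⇒ go  {1A/0Mu/1Ld/1B | 3r 1w}
  1. ALU→r5 ⇒ no(WAW)  {1A/0Mu/1Ld/1B | 3r 1w}
  2. ALU→r3 ⇒ go  {0A/0Mu/1Ld/1B | 1r 0w}
  3. MUL→r5 ⇒ no(FU)  {0A/0Mu/1Ld/1B | 1r 0w}
  4. MUL→r5 ⇒ no(FU)  {0A/0Mu/1Ld/1B | 1r 0w}
  5. MUL→r8 ⇒ no(FU)  {0A/0Mu/1Ld/1B | 1r 0w}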